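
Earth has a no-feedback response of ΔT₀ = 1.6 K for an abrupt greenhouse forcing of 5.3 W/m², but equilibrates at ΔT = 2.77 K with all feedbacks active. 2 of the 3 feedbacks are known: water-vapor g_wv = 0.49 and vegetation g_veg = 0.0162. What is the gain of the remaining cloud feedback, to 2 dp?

Amplification A = ΔT/ΔT₀ = 2.77/1.6 = 1.731.
Total gain g = 1 − 1/A = 1 − 1/1.731 = 0.4223.
Known gains sum to 0.49 + 0.0162 = 0.5062.
g_cld = 0.4223 − 0.5062 = -0.08.

-0.08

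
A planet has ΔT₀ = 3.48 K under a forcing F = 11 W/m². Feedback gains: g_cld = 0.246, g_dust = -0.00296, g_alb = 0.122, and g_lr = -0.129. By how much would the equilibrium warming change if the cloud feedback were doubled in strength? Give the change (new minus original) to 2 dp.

Original: g = 0.23604, ΔT = 3.48/(1−0.23604) = 4.5552 K.
With doubled cloud: g' = 0.48204, ΔT' = 3.48/(1−0.48204) = 6.7187 K.
Change = 6.7187 − 4.5552 = 2.16 K.

2.16 K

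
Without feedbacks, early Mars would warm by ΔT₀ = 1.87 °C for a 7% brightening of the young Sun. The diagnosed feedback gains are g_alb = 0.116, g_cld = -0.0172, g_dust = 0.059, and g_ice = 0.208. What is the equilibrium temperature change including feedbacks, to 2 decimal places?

Total gain g = 0.116 − 0.0172 + 0.059 + 0.208 = 0.3658.
Amplification A = 1/(1 − 0.3658) = 1.577.
ΔT = 1.87 × 1.577 = 2.95 °C.

2.95 °C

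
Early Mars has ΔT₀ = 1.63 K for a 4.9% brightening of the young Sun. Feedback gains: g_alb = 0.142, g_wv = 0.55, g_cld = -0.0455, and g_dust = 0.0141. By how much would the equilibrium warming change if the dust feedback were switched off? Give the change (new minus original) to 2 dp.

-0.19 K

Original: g = 0.6606, ΔT = 1.63/(1−0.6606) = 4.8026 K.
Without dust: g' = 0.6465, ΔT' = 1.63/(1−0.6465) = 4.6110 K.
Change = 4.6110 − 4.8026 = -0.19 K.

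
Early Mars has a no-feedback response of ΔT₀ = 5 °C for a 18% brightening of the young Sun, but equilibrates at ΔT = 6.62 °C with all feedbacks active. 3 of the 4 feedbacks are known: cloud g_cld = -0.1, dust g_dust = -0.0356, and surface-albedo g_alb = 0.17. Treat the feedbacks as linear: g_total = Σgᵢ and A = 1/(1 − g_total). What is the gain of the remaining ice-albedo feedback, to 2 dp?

Amplification A = ΔT/ΔT₀ = 6.62/5 = 1.324.
Total gain g = 1 − 1/A = 1 − 1/1.324 = 0.2447.
Known gains sum to -0.1 − 0.0356 + 0.17 = 0.0344.
g_ice = 0.2447 − 0.0344 = 0.21.

0.21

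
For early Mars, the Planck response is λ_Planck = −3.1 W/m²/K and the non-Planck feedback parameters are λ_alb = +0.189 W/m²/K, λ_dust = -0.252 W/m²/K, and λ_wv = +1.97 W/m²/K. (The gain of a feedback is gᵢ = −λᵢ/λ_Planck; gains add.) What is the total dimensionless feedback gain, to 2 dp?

Convert to gains: g_alb = 0.189/3.1 = 0.06097; g_dust = -0.252/3.1 = -0.08129; g_wv = 1.97/3.1 = 0.6355.
Total gain g = 0.61518.

0.62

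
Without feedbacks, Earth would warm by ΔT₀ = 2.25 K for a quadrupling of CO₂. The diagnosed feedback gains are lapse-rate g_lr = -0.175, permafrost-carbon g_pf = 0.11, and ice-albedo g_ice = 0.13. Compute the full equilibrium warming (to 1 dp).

Total gain g = -0.175 + 0.11 + 0.13 = 0.065.
Amplification A = 1/(1 − 0.065) = 1.07.
ΔT = 2.25 × 1.07 = 2.4 K.

2.4 K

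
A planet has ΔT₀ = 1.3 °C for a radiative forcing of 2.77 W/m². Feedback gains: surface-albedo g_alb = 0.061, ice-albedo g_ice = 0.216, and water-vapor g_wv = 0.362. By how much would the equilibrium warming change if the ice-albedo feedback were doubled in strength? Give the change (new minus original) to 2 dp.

5.36 °C

Original: g = 0.639, ΔT = 1.3/(1−0.639) = 3.6011 °C.
With doubled ice-albedo: g' = 0.855, ΔT' = 1.3/(1−0.855) = 8.9655 °C.
Change = 8.9655 − 3.6011 = 5.36 °C.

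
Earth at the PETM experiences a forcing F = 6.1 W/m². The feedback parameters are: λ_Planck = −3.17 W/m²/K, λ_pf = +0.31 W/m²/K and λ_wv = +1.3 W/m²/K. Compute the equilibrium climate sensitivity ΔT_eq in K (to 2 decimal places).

Net feedback parameter λ = (−3.17) + (+0.31) + (+1.3) = -1.56 W/m²/K.
ΔT = −F/λ = −6.1/(-1.56) = 3.91 K.

3.91 K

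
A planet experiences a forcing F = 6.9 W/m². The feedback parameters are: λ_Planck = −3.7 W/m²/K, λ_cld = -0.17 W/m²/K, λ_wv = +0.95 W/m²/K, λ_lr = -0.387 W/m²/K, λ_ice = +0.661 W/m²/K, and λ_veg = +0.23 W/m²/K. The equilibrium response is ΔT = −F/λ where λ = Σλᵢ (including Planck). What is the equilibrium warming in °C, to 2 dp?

Net feedback parameter λ = (−3.7) + (-0.17) + (+0.95) + (-0.387) + (+0.661) + (+0.23) = -2.416 W/m²/K.
ΔT = −F/λ = −6.9/(-2.416) = 2.86 °C.

2.86 °C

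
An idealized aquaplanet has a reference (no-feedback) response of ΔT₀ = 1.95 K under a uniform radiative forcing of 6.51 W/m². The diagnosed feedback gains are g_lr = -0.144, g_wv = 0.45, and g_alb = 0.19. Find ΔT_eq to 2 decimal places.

Total gain g = -0.144 + 0.45 + 0.19 = 0.496.
Amplification A = 1/(1 − 0.496) = 1.984.
ΔT = 1.95 × 1.984 = 3.87 K.

3.87 K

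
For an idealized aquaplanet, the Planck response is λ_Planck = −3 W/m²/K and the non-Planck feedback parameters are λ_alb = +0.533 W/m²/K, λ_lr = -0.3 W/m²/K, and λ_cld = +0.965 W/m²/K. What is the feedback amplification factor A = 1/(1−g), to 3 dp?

1.665

Convert to gains: g_alb = 0.533/3 = 0.1777; g_lr = -0.3/3 = -0.1; g_cld = 0.965/3 = 0.3217.
Total gain g = 0.3994.
A = 1/(1 − 0.3994) = 1.665.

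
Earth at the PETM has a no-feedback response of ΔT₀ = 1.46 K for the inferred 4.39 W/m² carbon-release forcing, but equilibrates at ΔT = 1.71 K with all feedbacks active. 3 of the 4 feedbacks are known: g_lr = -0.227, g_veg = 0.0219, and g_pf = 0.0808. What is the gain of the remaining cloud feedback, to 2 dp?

Amplification A = ΔT/ΔT₀ = 1.71/1.46 = 1.171.
Total gain g = 1 − 1/A = 1 − 1/1.171 = 0.146.
Known gains sum to -0.227 + 0.0219 + 0.0808 = -0.1243.
g_cld = 0.146 + 0.1243 = 0.27.

0.27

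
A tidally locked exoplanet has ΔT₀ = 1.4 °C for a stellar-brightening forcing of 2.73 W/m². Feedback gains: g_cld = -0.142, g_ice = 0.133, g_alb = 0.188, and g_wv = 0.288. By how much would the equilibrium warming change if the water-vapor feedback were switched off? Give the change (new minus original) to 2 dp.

Original: g = 0.467, ΔT = 1.4/(1−0.467) = 2.6266 °C.
Without water-vapor: g' = 0.179, ΔT' = 1.4/(1−0.179) = 1.7052 °C.
Change = 1.7052 − 2.6266 = -0.92 °C.

-0.92 °C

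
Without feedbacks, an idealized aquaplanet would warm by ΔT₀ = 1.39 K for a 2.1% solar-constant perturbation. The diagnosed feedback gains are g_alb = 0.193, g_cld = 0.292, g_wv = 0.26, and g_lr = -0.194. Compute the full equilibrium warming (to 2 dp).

Total gain g = 0.193 + 0.292 + 0.26 − 0.194 = 0.551.
Amplification A = 1/(1 − 0.551) = 2.227.
ΔT = 1.39 × 2.227 = 3.10 K.

3.10 K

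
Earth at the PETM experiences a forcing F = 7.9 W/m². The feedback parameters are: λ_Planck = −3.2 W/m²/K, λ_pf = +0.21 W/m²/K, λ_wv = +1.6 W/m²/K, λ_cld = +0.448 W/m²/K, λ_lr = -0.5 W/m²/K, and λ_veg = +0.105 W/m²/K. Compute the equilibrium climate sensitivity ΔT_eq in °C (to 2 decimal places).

Net feedback parameter λ = (−3.2) + (+0.21) + (+1.6) + (+0.448) + (-0.5) + (+0.105) = -1.337 W/m²/K.
ΔT = −F/λ = −7.9/(-1.337) = 5.91 °C.

5.91 °C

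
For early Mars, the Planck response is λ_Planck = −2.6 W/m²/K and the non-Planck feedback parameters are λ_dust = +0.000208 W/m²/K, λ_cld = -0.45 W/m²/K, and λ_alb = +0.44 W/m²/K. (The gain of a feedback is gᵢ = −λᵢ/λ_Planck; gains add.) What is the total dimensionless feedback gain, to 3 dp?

-0.004

Convert to gains: g_dust = 0.000208/2.6 = 0.00008; g_cld = -0.45/2.6 = -0.1731; g_alb = 0.44/2.6 = 0.1692.
Total gain g = -0.00382.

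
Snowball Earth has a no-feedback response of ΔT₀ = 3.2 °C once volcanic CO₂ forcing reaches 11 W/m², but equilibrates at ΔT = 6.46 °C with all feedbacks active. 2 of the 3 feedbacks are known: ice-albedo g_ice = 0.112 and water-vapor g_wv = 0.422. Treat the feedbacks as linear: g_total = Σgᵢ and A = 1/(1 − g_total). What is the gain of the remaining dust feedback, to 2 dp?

-0.03

Amplification A = ΔT/ΔT₀ = 6.46/3.2 = 2.019.
Total gain g = 1 − 1/A = 1 − 1/2.019 = 0.5047.
Known gains sum to 0.112 + 0.422 = 0.534.
g_dust = 0.5047 − 0.534 = -0.03.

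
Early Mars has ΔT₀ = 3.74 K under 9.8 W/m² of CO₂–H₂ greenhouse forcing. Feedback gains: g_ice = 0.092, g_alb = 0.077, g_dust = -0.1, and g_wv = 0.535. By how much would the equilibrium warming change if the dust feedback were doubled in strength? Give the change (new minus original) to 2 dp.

-1.90 K

Original: g = 0.604, ΔT = 3.74/(1−0.604) = 9.4444 K.
With doubled dust: g' = 0.504, ΔT' = 3.74/(1−0.504) = 7.5403 K.
Change = 7.5403 − 9.4444 = -1.90 K.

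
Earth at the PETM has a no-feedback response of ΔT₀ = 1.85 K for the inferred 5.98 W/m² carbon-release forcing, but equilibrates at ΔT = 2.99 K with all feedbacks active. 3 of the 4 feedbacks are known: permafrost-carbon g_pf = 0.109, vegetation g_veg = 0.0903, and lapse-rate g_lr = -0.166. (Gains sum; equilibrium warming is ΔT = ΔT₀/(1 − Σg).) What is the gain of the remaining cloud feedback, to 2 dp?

Amplification A = ΔT/ΔT₀ = 2.99/1.85 = 1.616.
Total gain g = 1 − 1/A = 1 − 1/1.616 = 0.3812.
Known gains sum to 0.109 + 0.0903 − 0.166 = 0.0333.
g_cld = 0.3812 − 0.0333 = 0.35.

0.35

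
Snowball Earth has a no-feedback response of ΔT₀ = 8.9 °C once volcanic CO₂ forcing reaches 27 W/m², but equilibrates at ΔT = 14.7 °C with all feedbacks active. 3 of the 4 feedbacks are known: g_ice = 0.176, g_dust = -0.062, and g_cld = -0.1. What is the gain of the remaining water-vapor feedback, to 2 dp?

0.38

Amplification A = ΔT/ΔT₀ = 14.7/8.9 = 1.652.
Total gain g = 1 − 1/A = 1 − 1/1.652 = 0.3947.
Known gains sum to 0.176 − 0.062 − 0.1 = 0.014.
g_wv = 0.3947 − 0.014 = 0.38.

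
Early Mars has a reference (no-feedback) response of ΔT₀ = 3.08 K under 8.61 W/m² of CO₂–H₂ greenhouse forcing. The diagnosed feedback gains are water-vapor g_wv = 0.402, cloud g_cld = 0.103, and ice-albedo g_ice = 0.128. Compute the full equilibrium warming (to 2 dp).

8.39 K

Total gain g = 0.402 + 0.103 + 0.128 = 0.633.
Amplification A = 1/(1 − 0.633) = 2.725.
ΔT = 3.08 × 2.725 = 8.39 K.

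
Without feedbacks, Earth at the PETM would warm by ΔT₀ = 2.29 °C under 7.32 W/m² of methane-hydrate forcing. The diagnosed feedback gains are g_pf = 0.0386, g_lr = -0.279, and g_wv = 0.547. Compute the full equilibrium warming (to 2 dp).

Total gain g = 0.0386 − 0.279 + 0.547 = 0.3066.
Amplification A = 1/(1 − 0.3066) = 1.442.
ΔT = 2.29 × 1.442 = 3.30 °C.

3.30 °C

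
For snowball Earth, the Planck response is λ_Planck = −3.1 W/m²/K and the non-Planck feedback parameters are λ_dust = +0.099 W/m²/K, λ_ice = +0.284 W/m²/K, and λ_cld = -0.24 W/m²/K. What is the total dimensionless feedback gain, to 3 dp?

0.046

Convert to gains: g_dust = 0.099/3.1 = 0.03194; g_ice = 0.284/3.1 = 0.09161; g_cld = -0.24/3.1 = -0.07742.
Total gain g = 0.04613.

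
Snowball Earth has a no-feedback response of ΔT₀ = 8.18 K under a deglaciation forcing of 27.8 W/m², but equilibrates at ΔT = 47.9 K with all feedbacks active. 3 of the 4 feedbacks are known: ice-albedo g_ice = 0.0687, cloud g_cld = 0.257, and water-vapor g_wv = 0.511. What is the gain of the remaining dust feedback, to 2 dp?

-0.01

Amplification A = ΔT/ΔT₀ = 47.9/8.18 = 5.856.
Total gain g = 1 − 1/A = 1 − 1/5.856 = 0.8292.
Known gains sum to 0.0687 + 0.257 + 0.511 = 0.8367.
g_dust = 0.8292 − 0.8367 = -0.01.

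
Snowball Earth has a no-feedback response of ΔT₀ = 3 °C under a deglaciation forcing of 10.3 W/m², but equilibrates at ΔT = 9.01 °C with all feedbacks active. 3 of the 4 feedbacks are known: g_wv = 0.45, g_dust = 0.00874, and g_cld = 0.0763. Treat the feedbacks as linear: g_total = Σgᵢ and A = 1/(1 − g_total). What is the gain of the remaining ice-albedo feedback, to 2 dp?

0.13

Amplification A = ΔT/ΔT₀ = 9.01/3 = 3.003.
Total gain g = 1 − 1/A = 1 − 1/3.003 = 0.667.
Known gains sum to 0.45 + 0.00874 + 0.0763 = 0.53504.
g_ice = 0.667 − 0.53504 = 0.13.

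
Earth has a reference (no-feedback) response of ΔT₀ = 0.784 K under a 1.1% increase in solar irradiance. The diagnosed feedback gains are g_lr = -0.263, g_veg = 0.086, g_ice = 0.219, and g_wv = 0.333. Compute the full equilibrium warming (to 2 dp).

1.25 K

Total gain g = -0.263 + 0.086 + 0.219 + 0.333 = 0.375.
Amplification A = 1/(1 − 0.375) = 1.6.
ΔT = 0.784 × 1.6 = 1.25 K.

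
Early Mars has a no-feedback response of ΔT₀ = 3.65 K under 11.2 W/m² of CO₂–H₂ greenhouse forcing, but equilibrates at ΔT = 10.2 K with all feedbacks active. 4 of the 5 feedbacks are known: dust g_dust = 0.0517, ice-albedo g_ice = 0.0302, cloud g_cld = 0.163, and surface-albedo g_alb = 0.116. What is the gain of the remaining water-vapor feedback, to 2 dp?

0.28

Amplification A = ΔT/ΔT₀ = 10.2/3.65 = 2.795.
Total gain g = 1 − 1/A = 1 − 1/2.795 = 0.6422.
Known gains sum to 0.0517 + 0.0302 + 0.163 + 0.116 = 0.3609.
g_wv = 0.6422 − 0.3609 = 0.28.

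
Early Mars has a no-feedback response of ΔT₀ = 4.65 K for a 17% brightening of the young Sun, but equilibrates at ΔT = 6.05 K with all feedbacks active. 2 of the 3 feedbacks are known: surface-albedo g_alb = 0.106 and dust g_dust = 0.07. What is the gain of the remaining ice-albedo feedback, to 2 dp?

Amplification A = ΔT/ΔT₀ = 6.05/4.65 = 1.301.
Total gain g = 1 − 1/A = 1 − 1/1.301 = 0.2314.
Known gains sum to 0.106 + 0.07 = 0.176.
g_ice = 0.2314 − 0.176 = 0.06.

0.06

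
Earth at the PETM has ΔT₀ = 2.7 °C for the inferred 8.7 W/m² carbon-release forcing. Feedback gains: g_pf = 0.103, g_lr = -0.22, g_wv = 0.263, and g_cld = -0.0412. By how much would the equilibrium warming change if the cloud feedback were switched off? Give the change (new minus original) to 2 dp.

Original: g = 0.1048, ΔT = 2.7/(1−0.1048) = 3.0161 °C.
Without cloud: g' = 0.146, ΔT' = 2.7/(1−0.146) = 3.1616 °C.
Change = 3.1616 − 3.0161 = 0.15 °C.

0.15 °C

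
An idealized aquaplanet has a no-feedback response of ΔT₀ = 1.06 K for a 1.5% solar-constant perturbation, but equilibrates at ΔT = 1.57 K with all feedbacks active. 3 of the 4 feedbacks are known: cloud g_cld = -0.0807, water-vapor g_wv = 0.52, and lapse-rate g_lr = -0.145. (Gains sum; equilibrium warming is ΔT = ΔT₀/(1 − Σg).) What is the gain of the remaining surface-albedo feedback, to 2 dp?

0.03

Amplification A = ΔT/ΔT₀ = 1.57/1.06 = 1.481.
Total gain g = 1 − 1/A = 1 − 1/1.481 = 0.3248.
Known gains sum to -0.0807 + 0.52 − 0.145 = 0.2943.
g_alb = 0.3248 − 0.2943 = 0.03.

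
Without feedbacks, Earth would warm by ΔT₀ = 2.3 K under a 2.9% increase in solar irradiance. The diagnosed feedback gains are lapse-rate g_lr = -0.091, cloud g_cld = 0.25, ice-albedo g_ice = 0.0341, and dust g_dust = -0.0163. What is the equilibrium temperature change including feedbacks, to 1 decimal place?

Total gain g = -0.091 + 0.25 + 0.0341 − 0.0163 = 0.1768.
Amplification A = 1/(1 − 0.1768) = 1.215.
ΔT = 2.3 × 1.215 = 2.8 K.

2.8 K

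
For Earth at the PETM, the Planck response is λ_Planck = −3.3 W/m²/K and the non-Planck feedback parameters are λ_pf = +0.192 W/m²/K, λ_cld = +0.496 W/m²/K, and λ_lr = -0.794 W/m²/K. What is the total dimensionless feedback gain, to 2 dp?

Convert to gains: g_pf = 0.192/3.3 = 0.05818; g_cld = 0.496/3.3 = 0.1503; g_lr = -0.794/3.3 = -0.2406.
Total gain g = -0.03212.

-0.03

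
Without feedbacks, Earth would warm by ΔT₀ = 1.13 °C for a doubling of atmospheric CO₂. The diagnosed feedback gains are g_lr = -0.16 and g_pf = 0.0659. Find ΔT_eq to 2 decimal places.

1.03 °C

Total gain g = -0.16 + 0.0659 = -0.0941.
Amplification A = 1/(1 + 0.0941) = 0.914.
ΔT = 1.13 × 0.914 = 1.03 °C.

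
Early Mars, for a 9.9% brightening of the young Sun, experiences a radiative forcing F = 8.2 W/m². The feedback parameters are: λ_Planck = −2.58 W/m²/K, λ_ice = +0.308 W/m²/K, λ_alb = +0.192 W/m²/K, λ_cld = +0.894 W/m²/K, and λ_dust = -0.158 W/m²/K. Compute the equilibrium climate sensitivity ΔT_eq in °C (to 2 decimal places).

Net feedback parameter λ = (−2.58) + (+0.308) + (+0.192) + (+0.894) + (-0.158) = -1.344 W/m²/K.
ΔT = −F/λ = −8.2/(-1.344) = 6.10 °C.

6.10 °C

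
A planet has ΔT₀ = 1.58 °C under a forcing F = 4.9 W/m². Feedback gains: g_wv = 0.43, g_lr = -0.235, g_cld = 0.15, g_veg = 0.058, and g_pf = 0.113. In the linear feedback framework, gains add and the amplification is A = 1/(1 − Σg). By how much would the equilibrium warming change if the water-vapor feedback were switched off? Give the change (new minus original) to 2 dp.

-1.54 °C

Original: g = 0.516, ΔT = 1.58/(1−0.516) = 3.2645 °C.
Without water-vapor: g' = 0.086, ΔT' = 1.58/(1−0.086) = 1.7287 °C.
Change = 1.7287 − 3.2645 = -1.54 °C.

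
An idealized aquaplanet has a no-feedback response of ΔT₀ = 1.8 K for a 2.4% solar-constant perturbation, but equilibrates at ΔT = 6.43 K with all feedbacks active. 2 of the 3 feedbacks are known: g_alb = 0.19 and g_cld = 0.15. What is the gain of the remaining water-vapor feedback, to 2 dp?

0.38

Amplification A = ΔT/ΔT₀ = 6.43/1.8 = 3.572.
Total gain g = 1 − 1/A = 1 − 1/3.572 = 0.72.
Known gains sum to 0.19 + 0.15 = 0.34.
g_wv = 0.72 − 0.34 = 0.38.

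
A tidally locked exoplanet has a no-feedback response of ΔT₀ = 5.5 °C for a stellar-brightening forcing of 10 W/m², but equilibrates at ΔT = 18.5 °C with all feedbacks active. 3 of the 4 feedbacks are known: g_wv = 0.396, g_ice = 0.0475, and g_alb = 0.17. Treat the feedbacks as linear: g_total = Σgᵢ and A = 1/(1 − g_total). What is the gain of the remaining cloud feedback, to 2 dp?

Amplification A = ΔT/ΔT₀ = 18.5/5.5 = 3.364.
Total gain g = 1 − 1/A = 1 − 1/3.364 = 0.7027.
Known gains sum to 0.396 + 0.0475 + 0.17 = 0.6135.
g_cld = 0.7027 − 0.6135 = 0.09.

0.09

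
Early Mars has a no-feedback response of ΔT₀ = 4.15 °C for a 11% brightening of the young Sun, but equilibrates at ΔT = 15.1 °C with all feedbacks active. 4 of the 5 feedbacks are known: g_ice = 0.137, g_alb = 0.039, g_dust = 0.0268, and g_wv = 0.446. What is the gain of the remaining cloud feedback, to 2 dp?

0.08

Amplification A = ΔT/ΔT₀ = 15.1/4.15 = 3.639.
Total gain g = 1 − 1/A = 1 − 1/3.639 = 0.7252.
Known gains sum to 0.137 + 0.039 + 0.0268 + 0.446 = 0.6488.
g_cld = 0.7252 − 0.6488 = 0.08.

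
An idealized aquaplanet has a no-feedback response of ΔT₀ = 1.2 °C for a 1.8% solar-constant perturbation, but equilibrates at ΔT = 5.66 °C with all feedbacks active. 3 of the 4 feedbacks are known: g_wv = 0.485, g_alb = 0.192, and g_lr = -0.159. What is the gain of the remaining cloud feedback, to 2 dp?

Amplification A = ΔT/ΔT₀ = 5.66/1.2 = 4.717.
Total gain g = 1 − 1/A = 1 − 1/4.717 = 0.788.
Known gains sum to 0.485 + 0.192 − 0.159 = 0.518.
g_cld = 0.788 − 0.518 = 0.27.

0.27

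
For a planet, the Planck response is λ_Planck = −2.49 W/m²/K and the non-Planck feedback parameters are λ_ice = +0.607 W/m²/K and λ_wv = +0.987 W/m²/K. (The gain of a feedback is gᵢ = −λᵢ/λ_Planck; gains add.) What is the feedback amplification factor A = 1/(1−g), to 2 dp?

2.78

Convert to gains: g_ice = 0.607/2.49 = 0.2438; g_wv = 0.987/2.49 = 0.3964.
Total gain g = 0.6402.
A = 1/(1 − 0.6402) = 2.78.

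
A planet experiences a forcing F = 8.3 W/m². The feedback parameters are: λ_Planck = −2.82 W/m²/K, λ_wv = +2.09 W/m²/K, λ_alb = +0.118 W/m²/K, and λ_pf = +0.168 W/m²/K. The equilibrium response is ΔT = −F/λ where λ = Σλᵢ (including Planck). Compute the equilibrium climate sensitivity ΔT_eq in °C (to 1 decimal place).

18.7 °C

Net feedback parameter λ = (−2.82) + (+2.09) + (+0.118) + (+0.168) = -0.444 W/m²/K.
ΔT = −F/λ = −8.3/(-0.444) = 18.7 °C.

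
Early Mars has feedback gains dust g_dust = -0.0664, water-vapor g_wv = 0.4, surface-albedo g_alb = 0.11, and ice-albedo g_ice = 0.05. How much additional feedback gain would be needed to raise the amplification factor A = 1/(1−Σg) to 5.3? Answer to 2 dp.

Current total gain = 0.4936.
Target gain for A = 5.3: g* = 1 − 1/5.3 = 0.8113.
Additional gain needed = 0.8113 − 0.4936 = 0.32.

0.32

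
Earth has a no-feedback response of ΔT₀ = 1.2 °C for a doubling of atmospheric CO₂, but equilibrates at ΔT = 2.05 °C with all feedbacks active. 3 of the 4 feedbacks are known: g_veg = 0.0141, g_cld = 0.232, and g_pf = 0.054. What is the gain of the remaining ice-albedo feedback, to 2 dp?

0.11

Amplification A = ΔT/ΔT₀ = 2.05/1.2 = 1.708.
Total gain g = 1 − 1/A = 1 − 1/1.708 = 0.4145.
Known gains sum to 0.0141 + 0.232 + 0.054 = 0.3001.
g_ice = 0.4145 − 0.3001 = 0.11.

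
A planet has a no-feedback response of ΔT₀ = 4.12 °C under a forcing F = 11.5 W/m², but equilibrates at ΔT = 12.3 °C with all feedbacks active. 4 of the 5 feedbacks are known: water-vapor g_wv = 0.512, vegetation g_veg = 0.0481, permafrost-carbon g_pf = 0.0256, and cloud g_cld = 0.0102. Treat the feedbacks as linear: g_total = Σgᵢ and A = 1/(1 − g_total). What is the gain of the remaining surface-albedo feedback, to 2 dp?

Amplification A = ΔT/ΔT₀ = 12.3/4.12 = 2.985.
Total gain g = 1 − 1/A = 1 − 1/2.985 = 0.665.
Known gains sum to 0.512 + 0.0481 + 0.0256 + 0.0102 = 0.5959.
g_alb = 0.665 − 0.5959 = 0.07.

0.07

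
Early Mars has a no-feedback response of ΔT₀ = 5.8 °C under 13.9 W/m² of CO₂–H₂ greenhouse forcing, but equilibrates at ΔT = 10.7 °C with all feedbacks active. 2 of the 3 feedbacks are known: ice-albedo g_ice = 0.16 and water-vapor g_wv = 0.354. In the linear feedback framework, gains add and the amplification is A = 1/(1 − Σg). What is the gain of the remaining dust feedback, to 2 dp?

-0.06

Amplification A = ΔT/ΔT₀ = 10.7/5.8 = 1.845.
Total gain g = 1 − 1/A = 1 − 1/1.845 = 0.458.
Known gains sum to 0.16 + 0.354 = 0.514.
g_dust = 0.458 − 0.514 = -0.06.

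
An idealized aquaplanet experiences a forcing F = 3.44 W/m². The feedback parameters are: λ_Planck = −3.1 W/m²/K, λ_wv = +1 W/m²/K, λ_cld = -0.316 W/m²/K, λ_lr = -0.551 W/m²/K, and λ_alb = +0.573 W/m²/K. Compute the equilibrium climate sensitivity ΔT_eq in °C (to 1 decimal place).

Net feedback parameter λ = (−3.1) + (+1) + (-0.316) + (-0.551) + (+0.573) = -2.394 W/m²/K.
ΔT = −F/λ = −3.44/(-2.394) = 1.4 °C.

1.4 °C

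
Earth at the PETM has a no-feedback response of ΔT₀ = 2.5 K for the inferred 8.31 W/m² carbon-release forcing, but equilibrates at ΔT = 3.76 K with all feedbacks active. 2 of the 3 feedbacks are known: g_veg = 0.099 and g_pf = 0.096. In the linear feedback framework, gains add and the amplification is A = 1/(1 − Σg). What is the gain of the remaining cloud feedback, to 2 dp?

Amplification A = ΔT/ΔT₀ = 3.76/2.5 = 1.504.
Total gain g = 1 − 1/A = 1 − 1/1.504 = 0.3351.
Known gains sum to 0.099 + 0.096 = 0.195.
g_cld = 0.3351 − 0.195 = 0.14.

0.14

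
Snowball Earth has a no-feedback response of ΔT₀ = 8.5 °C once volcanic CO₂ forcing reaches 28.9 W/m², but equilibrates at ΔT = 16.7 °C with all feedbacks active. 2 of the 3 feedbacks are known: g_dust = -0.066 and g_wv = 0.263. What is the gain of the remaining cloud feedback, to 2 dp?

0.29

Amplification A = ΔT/ΔT₀ = 16.7/8.5 = 1.965.
Total gain g = 1 − 1/A = 1 − 1/1.965 = 0.4911.
Known gains sum to -0.066 + 0.263 = 0.197.
g_cld = 0.4911 − 0.197 = 0.29.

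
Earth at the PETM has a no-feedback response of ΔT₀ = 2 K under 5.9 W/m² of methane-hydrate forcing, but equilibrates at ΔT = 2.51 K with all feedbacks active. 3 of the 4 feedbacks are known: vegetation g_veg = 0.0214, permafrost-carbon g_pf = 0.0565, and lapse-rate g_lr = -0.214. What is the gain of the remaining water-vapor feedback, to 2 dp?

0.34

Amplification A = ΔT/ΔT₀ = 2.51/2 = 1.255.
Total gain g = 1 − 1/A = 1 − 1/1.255 = 0.2032.
Known gains sum to 0.0214 + 0.0565 − 0.214 = -0.1361.
g_wv = 0.2032 + 0.1361 = 0.34.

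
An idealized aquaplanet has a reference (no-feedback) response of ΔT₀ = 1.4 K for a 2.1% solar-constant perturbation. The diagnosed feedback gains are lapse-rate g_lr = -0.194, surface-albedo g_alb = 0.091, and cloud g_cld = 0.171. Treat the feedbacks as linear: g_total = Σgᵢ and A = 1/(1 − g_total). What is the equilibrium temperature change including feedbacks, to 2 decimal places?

1.50 K

Total gain g = -0.194 + 0.091 + 0.171 = 0.068.
Amplification A = 1/(1 − 0.068) = 1.073.
ΔT = 1.4 × 1.073 = 1.50 K.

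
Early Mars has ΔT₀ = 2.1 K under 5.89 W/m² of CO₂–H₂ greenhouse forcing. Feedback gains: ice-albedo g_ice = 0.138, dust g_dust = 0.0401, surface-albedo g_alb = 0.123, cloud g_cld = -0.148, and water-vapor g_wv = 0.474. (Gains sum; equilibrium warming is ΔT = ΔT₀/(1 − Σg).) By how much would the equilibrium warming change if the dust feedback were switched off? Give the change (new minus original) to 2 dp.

Original: g = 0.6271, ΔT = 2.1/(1−0.6271) = 5.6315 K.
Without dust: g' = 0.587, ΔT' = 2.1/(1−0.587) = 5.0847 K.
Change = 5.0847 − 5.6315 = -0.55 K.

-0.55 K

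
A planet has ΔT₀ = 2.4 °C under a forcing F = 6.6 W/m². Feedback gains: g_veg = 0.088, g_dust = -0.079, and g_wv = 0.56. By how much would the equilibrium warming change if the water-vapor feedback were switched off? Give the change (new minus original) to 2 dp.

Original: g = 0.569, ΔT = 2.4/(1−0.569) = 5.5684 °C.
Without water-vapor: g' = 0.009, ΔT' = 2.4/(1−0.009) = 2.4218 °C.
Change = 2.4218 − 5.5684 = -3.15 °C.

-3.15 °C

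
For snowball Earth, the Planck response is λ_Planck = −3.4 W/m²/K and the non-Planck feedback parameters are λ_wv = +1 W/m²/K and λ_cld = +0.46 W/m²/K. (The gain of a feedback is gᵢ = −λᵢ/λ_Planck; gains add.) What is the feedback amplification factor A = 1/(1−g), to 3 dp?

Convert to gains: g_wv = 1/3.4 = 0.2941; g_cld = 0.46/3.4 = 0.1353.
Total gain g = 0.4294.
A = 1/(1 − 0.4294) = 1.753.

1.753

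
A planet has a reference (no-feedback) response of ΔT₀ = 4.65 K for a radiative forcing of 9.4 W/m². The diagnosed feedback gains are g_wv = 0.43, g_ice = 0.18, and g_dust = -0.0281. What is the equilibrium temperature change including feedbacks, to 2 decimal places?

Total gain g = 0.43 + 0.18 − 0.0281 = 0.5819.
Amplification A = 1/(1 − 0.5819) = 2.392.
ΔT = 4.65 × 2.392 = 11.12 K.

11.12 K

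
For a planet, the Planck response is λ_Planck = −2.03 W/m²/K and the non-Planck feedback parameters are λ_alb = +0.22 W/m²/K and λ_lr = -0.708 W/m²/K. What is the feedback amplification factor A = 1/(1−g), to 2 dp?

Convert to gains: g_alb = 0.22/2.03 = 0.1084; g_lr = -0.708/2.03 = -0.3488.
Total gain g = -0.2404.
A = 1/(1 + 0.2404) = 0.81.

0.81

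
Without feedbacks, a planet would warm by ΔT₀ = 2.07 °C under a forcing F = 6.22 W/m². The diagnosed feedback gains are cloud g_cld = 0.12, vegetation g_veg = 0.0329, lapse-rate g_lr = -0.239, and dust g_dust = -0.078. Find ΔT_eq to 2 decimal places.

Total gain g = 0.12 + 0.0329 − 0.239 − 0.078 = -0.1641.
Amplification A = 1/(1 + 0.1641) = 0.859.
ΔT = 2.07 × 0.859 = 1.78 °C.

1.78 °C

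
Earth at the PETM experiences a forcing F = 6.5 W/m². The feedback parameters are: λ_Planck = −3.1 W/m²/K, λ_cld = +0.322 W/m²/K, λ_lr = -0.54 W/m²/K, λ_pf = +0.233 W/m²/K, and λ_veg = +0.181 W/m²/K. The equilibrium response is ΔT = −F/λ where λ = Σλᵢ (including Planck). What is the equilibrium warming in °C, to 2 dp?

2.24 °C

Net feedback parameter λ = (−3.1) + (+0.322) + (-0.54) + (+0.233) + (+0.181) = -2.904 W/m²/K.
ΔT = −F/λ = −6.5/(-2.904) = 2.24 °C.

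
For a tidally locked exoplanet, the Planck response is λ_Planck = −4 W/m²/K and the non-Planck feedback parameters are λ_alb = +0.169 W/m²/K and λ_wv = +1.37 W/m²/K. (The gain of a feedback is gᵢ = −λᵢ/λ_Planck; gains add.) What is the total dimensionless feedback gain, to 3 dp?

0.385

Convert to gains: g_alb = 0.169/4 = 0.04225; g_wv = 1.37/4 = 0.3425.
Total gain g = 0.38475.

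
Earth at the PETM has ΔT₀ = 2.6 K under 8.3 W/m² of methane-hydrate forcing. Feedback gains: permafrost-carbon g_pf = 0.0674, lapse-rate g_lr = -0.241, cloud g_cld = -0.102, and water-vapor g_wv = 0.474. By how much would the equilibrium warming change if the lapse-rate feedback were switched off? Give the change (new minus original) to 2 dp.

Original: g = 0.1984, ΔT = 2.6/(1−0.1984) = 3.2435 K.
Without lapse-rate: g' = 0.4394, ΔT' = 2.6/(1−0.4394) = 4.6379 K.
Change = 4.6379 − 3.2435 = 1.39 K.

1.39 K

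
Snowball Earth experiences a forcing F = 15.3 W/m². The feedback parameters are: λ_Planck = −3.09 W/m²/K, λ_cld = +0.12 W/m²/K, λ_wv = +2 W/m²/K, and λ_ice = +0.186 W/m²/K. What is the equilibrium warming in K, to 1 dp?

19.5 K

Net feedback parameter λ = (−3.09) + (+0.12) + (+2) + (+0.186) = -0.784 W/m²/K.
ΔT = −F/λ = −15.3/(-0.784) = 19.5 K.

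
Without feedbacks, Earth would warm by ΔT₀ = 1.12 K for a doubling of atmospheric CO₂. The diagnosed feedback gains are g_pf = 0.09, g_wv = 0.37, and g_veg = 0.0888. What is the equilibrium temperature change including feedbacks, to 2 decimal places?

2.48 K

Total gain g = 0.09 + 0.37 + 0.0888 = 0.5488.
Amplification A = 1/(1 − 0.5488) = 2.216.
ΔT = 1.12 × 2.216 = 2.48 K.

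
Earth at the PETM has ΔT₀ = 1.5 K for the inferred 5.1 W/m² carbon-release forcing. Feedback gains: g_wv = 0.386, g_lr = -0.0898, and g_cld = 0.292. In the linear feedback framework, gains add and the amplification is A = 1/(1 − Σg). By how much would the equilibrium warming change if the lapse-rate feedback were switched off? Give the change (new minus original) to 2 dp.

Original: g = 0.5882, ΔT = 1.5/(1−0.5882) = 3.6425 K.
Without lapse-rate: g' = 0.678, ΔT' = 1.5/(1−0.678) = 4.6584 K.
Change = 4.6584 − 3.6425 = 1.02 K.

1.02 K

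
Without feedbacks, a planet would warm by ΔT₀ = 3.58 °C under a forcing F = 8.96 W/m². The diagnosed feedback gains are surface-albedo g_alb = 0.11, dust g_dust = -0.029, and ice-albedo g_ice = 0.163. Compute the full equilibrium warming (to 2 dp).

4.74 °C

Total gain g = 0.11 − 0.029 + 0.163 = 0.244.
Amplification A = 1/(1 − 0.244) = 1.323.
ΔT = 3.58 × 1.323 = 4.74 °C.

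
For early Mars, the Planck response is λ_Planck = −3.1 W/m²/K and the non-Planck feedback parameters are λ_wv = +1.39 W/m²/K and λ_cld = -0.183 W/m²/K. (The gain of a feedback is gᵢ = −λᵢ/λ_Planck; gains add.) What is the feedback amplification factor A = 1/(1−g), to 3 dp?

1.638

Convert to gains: g_wv = 1.39/3.1 = 0.4484; g_cld = -0.183/3.1 = -0.05903.
Total gain g = 0.38937.
A = 1/(1 − 0.38937) = 1.638.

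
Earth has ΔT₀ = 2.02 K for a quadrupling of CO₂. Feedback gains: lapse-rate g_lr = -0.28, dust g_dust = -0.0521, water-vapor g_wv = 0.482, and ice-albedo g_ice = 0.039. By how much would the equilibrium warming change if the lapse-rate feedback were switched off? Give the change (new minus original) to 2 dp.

Original: g = 0.1889, ΔT = 2.02/(1−0.1889) = 2.4904 K.
Without lapse-rate: g' = 0.4689, ΔT' = 2.02/(1−0.4689) = 3.8034 K.
Change = 3.8034 − 2.4904 = 1.31 K.

1.31 K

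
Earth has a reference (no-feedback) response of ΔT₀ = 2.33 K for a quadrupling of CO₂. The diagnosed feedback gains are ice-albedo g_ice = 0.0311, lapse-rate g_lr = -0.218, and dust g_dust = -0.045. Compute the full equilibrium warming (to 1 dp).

Total gain g = 0.0311 − 0.218 − 0.045 = -0.2319.
Amplification A = 1/(1 + 0.2319) = 0.8118.
ΔT = 2.33 × 0.8118 = 1.9 K.

1.9 K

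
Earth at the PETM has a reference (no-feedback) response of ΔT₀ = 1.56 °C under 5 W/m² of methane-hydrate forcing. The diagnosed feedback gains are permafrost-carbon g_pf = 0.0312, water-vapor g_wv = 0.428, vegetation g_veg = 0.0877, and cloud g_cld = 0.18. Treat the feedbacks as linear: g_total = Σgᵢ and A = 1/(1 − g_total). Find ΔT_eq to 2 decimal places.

Total gain g = 0.0312 + 0.428 + 0.0877 + 0.18 = 0.7269.
Amplification A = 1/(1 − 0.7269) = 3.662.
ΔT = 1.56 × 3.662 = 5.71 °C.

5.71 °C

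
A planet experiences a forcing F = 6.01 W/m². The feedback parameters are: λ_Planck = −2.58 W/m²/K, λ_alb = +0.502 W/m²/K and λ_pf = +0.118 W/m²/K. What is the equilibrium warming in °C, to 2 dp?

3.07 °C

Net feedback parameter λ = (−2.58) + (+0.502) + (+0.118) = -1.96 W/m²/K.
ΔT = −F/λ = −6.01/(-1.96) = 3.07 °C.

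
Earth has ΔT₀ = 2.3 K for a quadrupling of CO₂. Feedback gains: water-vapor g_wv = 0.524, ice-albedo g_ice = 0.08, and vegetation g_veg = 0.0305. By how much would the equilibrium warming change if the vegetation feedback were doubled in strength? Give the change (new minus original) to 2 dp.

0.57 K

Original: g = 0.6345, ΔT = 2.3/(1−0.6345) = 6.2927 K.
With doubled vegetation: g' = 0.665, ΔT' = 2.3/(1−0.665) = 6.8657 K.
Change = 6.8657 − 6.2927 = 0.57 K.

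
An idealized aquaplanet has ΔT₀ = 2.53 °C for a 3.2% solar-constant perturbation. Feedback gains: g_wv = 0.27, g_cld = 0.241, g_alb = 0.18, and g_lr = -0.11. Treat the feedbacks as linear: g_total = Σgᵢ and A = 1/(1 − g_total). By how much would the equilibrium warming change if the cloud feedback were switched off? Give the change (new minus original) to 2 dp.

Original: g = 0.581, ΔT = 2.53/(1−0.581) = 6.0382 °C.
Without cloud: g' = 0.34, ΔT' = 2.53/(1−0.34) = 3.8333 °C.
Change = 3.8333 − 6.0382 = -2.20 °C.

-2.20 °C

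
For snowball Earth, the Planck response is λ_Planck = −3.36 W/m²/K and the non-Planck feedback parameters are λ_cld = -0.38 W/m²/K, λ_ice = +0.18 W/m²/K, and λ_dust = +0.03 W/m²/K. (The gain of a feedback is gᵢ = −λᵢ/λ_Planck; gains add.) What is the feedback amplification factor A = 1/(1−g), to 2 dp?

0.95

Convert to gains: g_cld = -0.38/3.36 = -0.1131; g_ice = 0.18/3.36 = 0.05357; g_dust = 0.03/3.36 = 0.008929.
Total gain g = -0.050601.
A = 1/(1 + 0.050601) = 0.95.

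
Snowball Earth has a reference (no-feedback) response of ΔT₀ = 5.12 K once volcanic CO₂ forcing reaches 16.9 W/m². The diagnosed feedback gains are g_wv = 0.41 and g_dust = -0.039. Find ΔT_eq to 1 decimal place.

8.1 K

Total gain g = 0.41 − 0.039 = 0.371.
Amplification A = 1/(1 − 0.371) = 1.59.
ΔT = 5.12 × 1.59 = 8.1 K.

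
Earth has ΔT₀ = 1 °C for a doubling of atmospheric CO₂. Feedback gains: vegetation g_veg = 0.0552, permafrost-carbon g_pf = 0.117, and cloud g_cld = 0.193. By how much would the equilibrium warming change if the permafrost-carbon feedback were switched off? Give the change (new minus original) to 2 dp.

-0.25 °C

Original: g = 0.3652, ΔT = 1/(1−0.3652) = 1.5753 °C.
Without permafrost-carbon: g' = 0.2482, ΔT' = 1/(1−0.2482) = 1.3301 °C.
Change = 1.3301 − 1.5753 = -0.25 °C.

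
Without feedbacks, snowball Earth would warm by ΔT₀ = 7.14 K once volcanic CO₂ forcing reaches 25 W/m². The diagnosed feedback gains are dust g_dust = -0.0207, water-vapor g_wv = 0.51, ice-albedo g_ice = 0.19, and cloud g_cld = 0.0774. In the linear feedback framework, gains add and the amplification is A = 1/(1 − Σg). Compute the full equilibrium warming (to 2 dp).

29.35 K

Total gain g = -0.0207 + 0.51 + 0.19 + 0.0774 = 0.7567.
Amplification A = 1/(1 − 0.7567) = 4.11.
ΔT = 7.14 × 4.11 = 29.35 K.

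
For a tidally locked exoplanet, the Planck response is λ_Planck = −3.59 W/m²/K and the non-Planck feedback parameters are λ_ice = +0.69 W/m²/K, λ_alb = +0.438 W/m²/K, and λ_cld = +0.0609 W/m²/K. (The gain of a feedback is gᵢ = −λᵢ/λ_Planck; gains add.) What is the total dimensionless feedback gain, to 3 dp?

Convert to gains: g_ice = 0.69/3.59 = 0.1922; g_alb = 0.438/3.59 = 0.122; g_cld = 0.0609/3.59 = 0.01696.
Total gain g = 0.33116.

0.331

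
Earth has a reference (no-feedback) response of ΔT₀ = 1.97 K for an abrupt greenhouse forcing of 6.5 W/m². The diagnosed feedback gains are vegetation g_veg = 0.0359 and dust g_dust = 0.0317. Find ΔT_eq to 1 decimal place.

2.1 K

Total gain g = 0.0359 + 0.0317 = 0.0676.
Amplification A = 1/(1 − 0.0676) = 1.073.
ΔT = 1.97 × 1.073 = 2.1 K.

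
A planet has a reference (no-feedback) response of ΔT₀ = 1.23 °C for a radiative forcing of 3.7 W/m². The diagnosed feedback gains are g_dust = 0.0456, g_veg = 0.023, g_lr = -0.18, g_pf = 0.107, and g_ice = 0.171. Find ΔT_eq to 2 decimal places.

Total gain g = 0.0456 + 0.023 − 0.18 + 0.107 + 0.171 = 0.1666.
Amplification A = 1/(1 − 0.1666) = 1.2.
ΔT = 1.23 × 1.2 = 1.48 °C.

1.48 °C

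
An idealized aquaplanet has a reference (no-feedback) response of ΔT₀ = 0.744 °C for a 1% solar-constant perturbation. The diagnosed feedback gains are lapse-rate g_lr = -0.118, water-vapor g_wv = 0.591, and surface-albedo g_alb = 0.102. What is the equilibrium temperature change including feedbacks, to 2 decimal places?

Total gain g = -0.118 + 0.591 + 0.102 = 0.575.
Amplification A = 1/(1 − 0.575) = 2.353.
ΔT = 0.744 × 2.353 = 1.75 °C.

1.75 °C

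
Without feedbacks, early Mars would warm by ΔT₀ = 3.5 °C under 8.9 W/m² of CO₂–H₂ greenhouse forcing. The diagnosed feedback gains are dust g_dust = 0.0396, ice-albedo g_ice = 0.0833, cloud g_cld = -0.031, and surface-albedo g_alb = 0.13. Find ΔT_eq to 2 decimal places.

Total gain g = 0.0396 + 0.0833 − 0.031 + 0.13 = 0.2219.
Amplification A = 1/(1 − 0.2219) = 1.285.
ΔT = 3.5 × 1.285 = 4.50 °C.

4.50 °C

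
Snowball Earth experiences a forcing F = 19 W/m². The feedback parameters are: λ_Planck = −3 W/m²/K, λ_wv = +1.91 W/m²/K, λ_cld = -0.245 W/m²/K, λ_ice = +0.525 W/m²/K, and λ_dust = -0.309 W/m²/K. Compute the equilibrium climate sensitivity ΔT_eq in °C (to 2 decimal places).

Net feedback parameter λ = (−3) + (+1.91) + (-0.245) + (+0.525) + (-0.309) = -1.119 W/m²/K.
ΔT = −F/λ = −19/(-1.119) = 16.98 °C.

16.98 °C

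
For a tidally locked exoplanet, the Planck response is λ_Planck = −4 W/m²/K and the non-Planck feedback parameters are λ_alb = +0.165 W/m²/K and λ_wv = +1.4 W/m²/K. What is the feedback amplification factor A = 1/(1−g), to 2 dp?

1.64

Convert to gains: g_alb = 0.165/4 = 0.04125; g_wv = 1.4/4 = 0.35.
Total gain g = 0.39125.
A = 1/(1 − 0.39125) = 1.64.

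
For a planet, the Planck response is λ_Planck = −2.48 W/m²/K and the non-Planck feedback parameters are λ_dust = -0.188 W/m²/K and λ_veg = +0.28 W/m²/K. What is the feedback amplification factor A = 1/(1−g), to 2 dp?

1.04

Convert to gains: g_dust = -0.188/2.48 = -0.07581; g_veg = 0.28/2.48 = 0.1129.
Total gain g = 0.03709.
A = 1/(1 − 0.03709) = 1.04.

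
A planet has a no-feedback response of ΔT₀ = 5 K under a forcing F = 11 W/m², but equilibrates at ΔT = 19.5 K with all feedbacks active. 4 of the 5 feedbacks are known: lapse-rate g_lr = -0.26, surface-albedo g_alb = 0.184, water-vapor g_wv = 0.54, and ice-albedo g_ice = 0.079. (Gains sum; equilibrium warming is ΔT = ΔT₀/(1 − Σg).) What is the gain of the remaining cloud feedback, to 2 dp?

Amplification A = ΔT/ΔT₀ = 19.5/5 = 3.9.
Total gain g = 1 − 1/A = 1 − 1/3.9 = 0.7436.
Known gains sum to -0.26 + 0.184 + 0.54 + 0.079 = 0.543.
g_cld = 0.7436 − 0.543 = 0.20.

0.20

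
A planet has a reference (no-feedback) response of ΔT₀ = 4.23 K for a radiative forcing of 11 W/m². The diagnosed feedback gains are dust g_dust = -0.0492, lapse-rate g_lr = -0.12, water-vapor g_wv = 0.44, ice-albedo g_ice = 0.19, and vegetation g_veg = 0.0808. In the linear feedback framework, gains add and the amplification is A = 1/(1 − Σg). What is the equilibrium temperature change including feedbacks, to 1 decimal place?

9.2 K

Total gain g = -0.0492 − 0.12 + 0.44 + 0.19 + 0.0808 = 0.5416.
Amplification A = 1/(1 − 0.5416) = 2.182.
ΔT = 4.23 × 2.182 = 9.2 K.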